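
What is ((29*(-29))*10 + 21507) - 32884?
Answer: -19787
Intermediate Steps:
((29*(-29))*10 + 21507) - 32884 = (-841*10 + 21507) - 32884 = (-8410 + 21507) - 32884 = 13097 - 32884 = -19787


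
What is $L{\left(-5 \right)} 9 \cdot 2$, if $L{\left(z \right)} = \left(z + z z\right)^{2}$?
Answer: $7200$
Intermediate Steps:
$L{\left(z \right)} = \left(z + z^{2}\right)^{2}$
$L{\left(-5 \right)} 9 \cdot 2 = \left(-5\right)^{2} \left(1 - 5\right)^{2} \cdot 9 \cdot 2 = 25 \left(-4\right)^{2} \cdot 9 \cdot 2 = 25 \cdot 16 \cdot 9 \cdot 2 = 400 \cdot 9 \cdot 2 = 3600 \cdot 2 = 7200$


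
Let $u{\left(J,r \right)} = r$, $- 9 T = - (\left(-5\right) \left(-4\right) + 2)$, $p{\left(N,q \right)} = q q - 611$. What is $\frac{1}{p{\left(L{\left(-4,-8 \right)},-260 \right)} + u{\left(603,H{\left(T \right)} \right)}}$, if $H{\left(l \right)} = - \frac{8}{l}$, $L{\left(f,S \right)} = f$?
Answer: $\frac{11}{736843} \approx 1.4929 \cdot 10^{-5}$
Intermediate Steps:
$p{\left(N,q \right)} = -611 + q^{2}$ ($p{\left(N,q \right)} = q^{2} - 611 = -611 + q^{2}$)
$T = \frac{22}{9}$ ($T = - \frac{\left(-1\right) \left(\left(-5\right) \left(-4\right) + 2\right)}{9} = - \frac{\left(-1\right) \left(20 + 2\right)}{9} = - \frac{\left(-1\right) 22}{9} = \left(- \frac{1}{9}\right) \left(-22\right) = \frac{22}{9} \approx 2.4444$)
$\frac{1}{p{\left(L{\left(-4,-8 \right)},-260 \right)} + u{\left(603,H{\left(T \right)} \right)}} = \frac{1}{\left(-611 + \left(-260\right)^{2}\right) - \frac{8}{\frac{22}{9}}} = \frac{1}{\left(-611 + 67600\right) - \frac{36}{11}} = \frac{1}{66989 - \frac{36}{11}} = \frac{1}{\frac{736843}{11}} = \frac{11}{736843}$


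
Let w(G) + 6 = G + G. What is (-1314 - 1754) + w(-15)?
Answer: -3104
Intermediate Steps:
w(G) = -6 + 2*G (w(G) = -6 + (G + G) = -6 + 2*G)
(-1314 - 1754) + w(-15) = (-1314 - 1754) + (-6 + 2*(-15)) = -3068 + (-6 - 30) = -3068 - 36 = -3104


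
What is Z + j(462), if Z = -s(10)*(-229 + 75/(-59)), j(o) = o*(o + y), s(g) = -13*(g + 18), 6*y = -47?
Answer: 7434371/59 ≈ 1.2601e+5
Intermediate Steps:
y = -47/6 (y = (1/6)*(-47) = -47/6 ≈ -7.8333)
s(g) = -234 - 13*g (s(g) = -13*(18 + g) = -234 - 13*g)
j(o) = o*(-47/6 + o) (j(o) = o*(o - 47/6) = o*(-47/6 + o))
Z = -4945304/59 (Z = -(-234 - 13*10)*(-229 + 75/(-59)) = -(-234 - 130)*(-229 + 75*(-1/59)) = -(-364)*(-229 - 75/59) = -(-364)*(-13586)/59 = -1*4945304/59 = -4945304/59 ≈ -83819.)
Z + j(462) = -4945304/59 + (1/6)*462*(-47 + 6*462) = -4945304/59 + (1/6)*462*(-47 + 2772) = -4945304/59 + (1/6)*462*2725 = -4945304/59 + 209825 = 7434371/59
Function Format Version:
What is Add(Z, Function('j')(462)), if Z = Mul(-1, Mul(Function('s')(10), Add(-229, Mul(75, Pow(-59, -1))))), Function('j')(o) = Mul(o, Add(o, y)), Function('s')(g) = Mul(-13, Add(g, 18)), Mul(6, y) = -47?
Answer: Rational(7434371, 59) ≈ 1.2601e+5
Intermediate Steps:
y = Rational(-47, 6) (y = Mul(Rational(1, 6), -47) = Rational(-47, 6) ≈ -7.8333)
Function('s')(g) = Add(-234, Mul(-13, g)) (Function('s')(g) = Mul(-13, Add(18, g)) = Add(-234, Mul(-13, g)))
Function('j')(o) = Mul(o, Add(Rational(-47, 6), o)) (Function('j')(o) = Mul(o, Add(o, Rational(-47, 6))) = Mul(o, Add(Rational(-47, 6), o)))
Z = Rational(-4945304, 59) (Z = Mul(-1, Mul(Add(-234, Mul(-13, 10)), Add(-229, Mul(75, Pow(-59, -1))))) = Mul(-1, Mul(Add(-234, -130), Add(-229, Mul(75, Rational(-1, 59))))) = Mul(-1, Mul(-364, Add(-229, Rational(-75, 59)))) = Mul(-1, Mul(-364, Rational(-13586, 59))) = Mul(-1, Rational(4945304, 59)) = Rational(-4945304, 59) ≈ -83819.)
Add(Z, Function('j')(462)) = Add(Rational(-4945304, 59), Mul(Rational(1, 6), 462, Add(-47, Mul(6, 462)))) = Add(Rational(-4945304, 59), Mul(Rational(1, 6), 462, Add(-47, 2772))) = Add(Rational(-4945304, 59), Mul(Rational(1, 6), 462, 2725)) = Add(Rational(-4945304, 59), 209825) = Rational(7434371, 59)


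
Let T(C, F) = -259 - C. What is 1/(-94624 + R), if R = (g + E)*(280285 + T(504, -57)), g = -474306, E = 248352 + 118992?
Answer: -1/29898326788 ≈ -3.3447e-11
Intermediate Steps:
E = 367344
R = -29898232164 (R = (-474306 + 367344)*(280285 + (-259 - 1*504)) = -106962*(280285 + (-259 - 504)) = -106962*(280285 - 763) = -106962*279522 = -29898232164)
1/(-94624 + R) = 1/(-94624 - 29898232164) = 1/(-29898326788) = -1/29898326788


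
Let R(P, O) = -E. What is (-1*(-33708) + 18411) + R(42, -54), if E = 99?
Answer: 52020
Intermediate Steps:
R(P, O) = -99 (R(P, O) = -1*99 = -99)
(-1*(-33708) + 18411) + R(42, -54) = (-1*(-33708) + 18411) - 99 = (33708 + 18411) - 99 = 52119 - 99 = 52020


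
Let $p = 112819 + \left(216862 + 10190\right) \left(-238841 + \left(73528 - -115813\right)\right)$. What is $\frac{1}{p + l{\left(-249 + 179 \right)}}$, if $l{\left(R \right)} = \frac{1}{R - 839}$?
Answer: $- \frac{909}{10216215713530} \approx -8.8976 \cdot 10^{-11}$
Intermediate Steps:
$p = -11238961181$ ($p = 112819 + 227052 \left(-238841 + \left(73528 + 115813\right)\right) = 112819 + 227052 \left(-238841 + 189341\right) = 112819 + 227052 \left(-49500\right) = 112819 - 11239074000 = -11238961181$)
$l{\left(R \right)} = \frac{1}{-839 + R}$
$\frac{1}{p + l{\left(-249 + 179 \right)}} = \frac{1}{-11238961181 + \frac{1}{-839 + \left(-249 + 179\right)}} = \frac{1}{-11238961181 + \frac{1}{-839 - 70}} = \frac{1}{-11238961181 + \frac{1}{-909}} = \frac{1}{-11238961181 - \frac{1}{909}} = \frac{1}{- \frac{10216215713530}{909}} = - \frac{909}{10216215713530}$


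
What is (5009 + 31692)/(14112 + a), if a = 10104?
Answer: 36701/24216 ≈ 1.5156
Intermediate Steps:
(5009 + 31692)/(14112 + a) = (5009 + 31692)/(14112 + 10104) = 36701/24216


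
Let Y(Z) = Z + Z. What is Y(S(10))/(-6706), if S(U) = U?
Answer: -10/3353 ≈ -0.0029824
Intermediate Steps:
Y(Z) = 2*Z
Y(S(10))/(-6706) = (2*10)/(-6706) = 20*(-1/6706) = -10/3353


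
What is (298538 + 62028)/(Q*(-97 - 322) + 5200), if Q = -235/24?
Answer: 8653584/223265 ≈ 38.759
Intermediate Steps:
Q = -235/24 ≈ -9.7917
(298538 + 62028)/(Q*(-97 - 322) + 5200) = (298538 + 62028)/(-235*(-97 - 322)/24 + 5200) = 360566/(-235/24*(-419) + 5200) = 360566/(98465/24 + 5200) = 360566/(223265/24) = 360566*(24/223265) = 8653584/223265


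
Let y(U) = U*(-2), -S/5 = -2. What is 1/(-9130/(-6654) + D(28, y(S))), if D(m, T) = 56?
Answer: 3327/190877 ≈ 0.017430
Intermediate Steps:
S = 10 (S = -5*(-2) = 10)
y(U) = -2*U
1/(-9130/(-6654) + D(28, y(S))) = 1/(-9130/(-6654) + 56) = 1/(-9130*(-1/6654) + 56) = 1/(4565/3327 + 56) = 1/(190877/3327) = 3327/190877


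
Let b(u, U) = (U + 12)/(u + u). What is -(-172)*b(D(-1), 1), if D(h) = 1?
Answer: 1118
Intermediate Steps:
b(u, U) = (12 + U)/(2*u) (b(u, U) = (12 + U)/((2*u)) = (12 + U)*(1/(2*u)) = (12 + U)/(2*u))
-(-172)*b(D(-1), 1) = -(-172)*(½)*(12 + 1)/1 = -(-172)*(½)*1*13 = -(-172)*13/2 = -1*(-1118) = 1118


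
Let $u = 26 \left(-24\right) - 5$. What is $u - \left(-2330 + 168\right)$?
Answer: $1533$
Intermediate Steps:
$u = -629$ ($u = -624 - 5 = -629$)
$u - \left(-2330 + 168\right) = -629 - \left(-2330 + 168\right) = -629 - -2162 = -629 + 2162 = 1533$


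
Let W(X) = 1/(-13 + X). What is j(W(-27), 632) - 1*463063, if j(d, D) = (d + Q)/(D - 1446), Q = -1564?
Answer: -15077268719/32560 ≈ -4.6306e+5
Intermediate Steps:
j(d, D) = (-1564 + d)/(-1446 + D) (j(d, D) = (d - 1564)/(D - 1446) = (-1564 + d)/(-1446 + D))
j(W(-27), 632) - 1*463063 = (-1564 + 1/(-13 - 27))/(-1446 + 632) - 1*463063 = (-1564 + 1/(-40))/(-814) - 463063 = -(-1564 - 1/40)/814 - 463063 = -1/814*(-62561/40) - 463063 = 62561/32560 - 463063 = -15077268719/32560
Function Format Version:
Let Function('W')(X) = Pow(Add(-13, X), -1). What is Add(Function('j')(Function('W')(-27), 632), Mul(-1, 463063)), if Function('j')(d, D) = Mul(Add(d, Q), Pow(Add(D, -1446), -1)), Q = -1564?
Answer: Rational(-15077268719, 32560) ≈ -4.6306e+5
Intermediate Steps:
Function('j')(d, D) = Mul(Pow(Add(-1446, D), -1), Add(-1564, d)) (Function('j')(d, D) = Mul(Add(d, -1564), Pow(Add(D, -1446), -1)) = Mul(Add(-1564, d), Pow(Add(-1446, D), -1)) = Mul(Pow(Add(-1446, D), -1), Add(-1564, d)))
Add(Function('j')(Function('W')(-27), 632), Mul(-1, 463063)) = Add(Mul(Pow(Add(-1446, 632), -1), Add(-1564, Pow(Add(-13, -27), -1))), Mul(-1, 463063)) = Add(Mul(Pow(-814, -1), Add(-1564, Pow(-40, -1))), -463063) = Add(Mul(Rational(-1, 814), Add(-1564, Rational(-1, 40))), -463063) = Add(Mul(Rational(-1, 814), Rational(-62561, 40)), -463063) = Add(Rational(62561, 32560), -463063) = Rational(-15077268719, 32560)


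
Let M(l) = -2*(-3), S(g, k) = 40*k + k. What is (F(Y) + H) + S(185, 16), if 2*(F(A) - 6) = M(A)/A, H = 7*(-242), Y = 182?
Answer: -187821/182 ≈ -1032.0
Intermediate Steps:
S(g, k) = 41*k
H = -1694
M(l) = 6
F(A) = 6 + 3/A (F(A) = 6 + (6/A)/2 = 6 + 3/A)
(F(Y) + H) + S(185, 16) = ((6 + 3/182) - 1694) + 41*16 = ((6 + 3*(1/182)) - 1694) + 656 = ((6 + 3/182) - 1694) + 656 = (1095/182 - 1694) + 656 = -307213/182 + 656 = -187821/182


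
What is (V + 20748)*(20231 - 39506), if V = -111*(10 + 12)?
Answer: -352848150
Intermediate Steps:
V = -2442 (V = -111*22 = -2442)
(V + 20748)*(20231 - 39506) = (-2442 + 20748)*(20231 - 39506) = 18306*(-19275) = -352848150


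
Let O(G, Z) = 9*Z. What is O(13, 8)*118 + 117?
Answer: 8613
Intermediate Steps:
O(13, 8)*118 + 117 = (9*8)*118 + 117 = 72*118 + 117 = 8496 + 117 = 8613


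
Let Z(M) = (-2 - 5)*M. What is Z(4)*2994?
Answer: -83832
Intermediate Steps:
Z(M) = -7*M
Z(4)*2994 = -7*4*2994 = -28*2994 = -83832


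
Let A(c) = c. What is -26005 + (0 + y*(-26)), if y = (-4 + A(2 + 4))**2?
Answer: -26109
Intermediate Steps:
y = 4 (y = (-4 + (2 + 4))**2 = (-4 + 6)**2 = 2**2 = 4)
-26005 + (0 + y*(-26)) = -26005 + (0 + 4*(-26)) = -26005 + (0 - 104) = -26005 - 104 = -26109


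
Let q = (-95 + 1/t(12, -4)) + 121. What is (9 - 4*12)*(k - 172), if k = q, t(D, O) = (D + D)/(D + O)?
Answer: 5681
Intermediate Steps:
t(D, O) = 2*D/(D + O) (t(D, O) = (2*D)/(D + O) = 2*D/(D + O))
q = 79/3 (q = (-95 + 1/(2*12/(12 - 4))) + 121 = (-95 + 1/(2*12/8)) + 121 = (-95 + 1/(2*12*(⅛))) + 121 = (-95 + 1/3) + 121 = (-95 + ⅓) + 121 = -284/3 + 121 = 79/3 ≈ 26.333)
k = 79/3 ≈ 26.333
(9 - 4*12)*(k - 172) = (9 - 4*12)*(79/3 - 172) = (9 - 48)*(-437/3) = -39*(-437/3) = 5681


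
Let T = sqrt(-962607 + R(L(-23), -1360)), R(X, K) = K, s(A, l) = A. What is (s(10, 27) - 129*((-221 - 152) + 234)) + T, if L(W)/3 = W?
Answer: 17941 + I*sqrt(963967) ≈ 17941.0 + 981.82*I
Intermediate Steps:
L(W) = 3*W
T = I*sqrt(963967) (T = sqrt(-962607 - 1360) = sqrt(-963967) = I*sqrt(963967) ≈ 981.82*I)
(s(10, 27) - 129*((-221 - 152) + 234)) + T = (10 - 129*((-221 - 152) + 234)) + I*sqrt(963967) = (10 - 129*(-373 + 234)) + I*sqrt(963967) = (10 - 129*(-139)) + I*sqrt(963967) = (10 + 17931) + I*sqrt(963967) = 17941 + I*sqrt(963967)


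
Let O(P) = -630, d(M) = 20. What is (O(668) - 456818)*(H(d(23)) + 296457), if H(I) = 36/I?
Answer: -678072425712/5 ≈ -1.3561e+11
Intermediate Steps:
(O(668) - 456818)*(H(d(23)) + 296457) = (-630 - 456818)*(36/20 + 296457) = -457448*(36*(1/20) + 296457) = -457448*(9/5 + 296457) = -457448*1482294/5 = -678072425712/5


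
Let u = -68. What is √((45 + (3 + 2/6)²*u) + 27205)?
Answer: 5*√9538/3 ≈ 162.77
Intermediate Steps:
√((45 + (3 + 2/6)²*u) + 27205) = √((45 + (3 + 2/6)²*(-68)) + 27205) = √((45 + (3 + 2*(⅙))²*(-68)) + 27205) = √((45 + (3 + ⅓)²*(-68)) + 27205) = √((45 + (10/3)²*(-68)) + 27205) = √((45 + (100/9)*(-68)) + 27205) = √((45 - 6800/9) + 27205) = √(-6395/9 + 27205) = √(238450/9) = 5*√9538/3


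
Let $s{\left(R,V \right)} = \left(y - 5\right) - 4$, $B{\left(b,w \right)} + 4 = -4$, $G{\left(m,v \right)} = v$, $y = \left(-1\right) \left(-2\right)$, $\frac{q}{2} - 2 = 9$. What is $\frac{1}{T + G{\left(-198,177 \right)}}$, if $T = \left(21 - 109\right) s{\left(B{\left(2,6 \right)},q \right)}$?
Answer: $\frac{1}{793} \approx 0.001261$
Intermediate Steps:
$q = 22$ ($q = 4 + 2 \cdot 9 = 4 + 18 = 22$)
$y = 2$
$B{\left(b,w \right)} = -8$ ($B{\left(b,w \right)} = -4 - 4 = -8$)
$s{\left(R,V \right)} = -7$ ($s{\left(R,V \right)} = \left(2 - 5\right) - 4 = -3 - 4 = -7$)
$T = 616$ ($T = \left(21 - 109\right) \left(-7\right) = \left(-88\right) \left(-7\right) = 616$)
$\frac{1}{T + G{\left(-198,177 \right)}} = \frac{1}{616 + 177} = \frac{1}{793}$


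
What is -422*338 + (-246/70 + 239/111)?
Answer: -554146148/3885 ≈ -1.4264e+5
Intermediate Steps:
-422*338 + (-246/70 + 239/111) = -142636 + (-246*1/70 + 239*(1/111)) = -142636 + (-123/35 + 239/111) = -142636 - 5288/3885 = -554146148/3885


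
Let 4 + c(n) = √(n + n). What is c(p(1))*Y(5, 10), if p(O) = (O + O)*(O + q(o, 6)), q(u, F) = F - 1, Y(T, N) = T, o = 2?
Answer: -20 + 10*√6 ≈ 4.4949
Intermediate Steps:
q(u, F) = -1 + F
p(O) = 2*O*(5 + O) (p(O) = (O + O)*(O + (-1 + 6)) = (2*O)*(O + 5) = (2*O)*(5 + O) = 2*O*(5 + O))
c(n) = -4 + √2*√n (c(n) = -4 + √(n + n) = -4 + √(2*n) = -4 + √2*√n)
c(p(1))*Y(5, 10) = (-4 + √2*√(2*1*(5 + 1)))*5 = (-4 + √2*√(2*1*6))*5 = (-4 + √2*√12)*5 = (-4 + √2*(2*√3))*5 = (-4 + 2*√6)*5 = -20 + 10*√6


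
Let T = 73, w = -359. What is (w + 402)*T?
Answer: 3139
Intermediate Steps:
(w + 402)*T = (-359 + 402)*73 = 43*73 = 3139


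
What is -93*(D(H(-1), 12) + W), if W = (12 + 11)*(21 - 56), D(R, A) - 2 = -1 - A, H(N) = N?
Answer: 75888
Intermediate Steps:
D(R, A) = 1 - A (D(R, A) = 2 + (-1 - A) = 1 - A)
W = -805 (W = 23*(-35) = -805)
-93*(D(H(-1), 12) + W) = -93*((1 - 1*12) - 805) = -93*((1 - 12) - 805) = -93*(-11 - 805) = -93*(-816) = 75888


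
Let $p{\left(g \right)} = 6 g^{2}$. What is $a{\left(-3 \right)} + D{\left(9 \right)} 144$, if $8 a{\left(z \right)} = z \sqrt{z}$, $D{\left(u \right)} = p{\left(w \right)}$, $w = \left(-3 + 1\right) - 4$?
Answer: $31104 - \frac{3 i \sqrt{3}}{8} \approx 31104.0 - 0.64952 i$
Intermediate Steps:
$w = -6$ ($w = -2 - 4 = -6$)
$D{\left(u \right)} = 216$ ($D{\left(u \right)} = 6 \left(-6\right)^{2} = 6 \cdot 36 = 216$)
$a{\left(z \right)} = \frac{z^{\frac{3}{2}}}{8}$ ($a{\left(z \right)} = \frac{z \sqrt{z}}{8} = \frac{z^{\frac{3}{2}}}{8}$)
$a{\left(-3 \right)} + D{\left(9 \right)} 144 = \frac{\left(-3\right)^{\frac{3}{2}}}{8} + 216 \cdot 144 = \frac{\left(-3\right) i \sqrt{3}}{8} + 31104 = - \frac{3 i \sqrt{3}}{8} + 31104 = 31104 - \frac{3 i \sqrt{3}}{8}$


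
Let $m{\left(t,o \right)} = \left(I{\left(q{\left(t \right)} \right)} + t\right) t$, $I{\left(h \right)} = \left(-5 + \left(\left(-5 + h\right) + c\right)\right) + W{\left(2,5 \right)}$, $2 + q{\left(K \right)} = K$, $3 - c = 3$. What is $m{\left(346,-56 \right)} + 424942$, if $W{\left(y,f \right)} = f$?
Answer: $661952$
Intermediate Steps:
$c = 0$ ($c = 3 - 3 = 0$)
$q{\left(K \right)} = -2 + K$
$I{\left(h \right)} = -5 + h$ ($I{\left(h \right)} = \left(-5 + \left(\left(-5 + h\right) + 0\right)\right) + 5 = \left(-5 + \left(-5 + h\right)\right) + 5 = \left(-10 + h\right) + 5 = -5 + h$)
$m{\left(t,o \right)} = t \left(-7 + 2 t\right)$ ($m{\left(t,o \right)} = \left(\left(-5 + \left(-2 + t\right)\right) + t\right) t = \left(\left(-7 + t\right) + t\right) t = \left(-7 + 2 t\right) t = t \left(-7 + 2 t\right)$)
$m{\left(346,-56 \right)} + 424942 = 346 \left(-7 + 2 \cdot 346\right) + 424942 = 346 \left(-7 + 692\right) + 424942 = 346 \cdot 685 + 424942 = 237010 + 424942 = 661952$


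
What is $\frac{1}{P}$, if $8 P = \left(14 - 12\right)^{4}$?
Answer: $\frac{1}{2} \approx 0.5$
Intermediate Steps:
$P = 2$ ($P = \frac{\left(14 - 12\right)^{4}}{8} = \frac{2^{4}}{8} = \frac{1}{8} \cdot 16 = 2$)
$\frac{1}{P} = \frac{1}{2}$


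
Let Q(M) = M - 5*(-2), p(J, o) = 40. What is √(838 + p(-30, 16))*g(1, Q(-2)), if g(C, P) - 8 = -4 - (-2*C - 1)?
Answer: 7*√878 ≈ 207.42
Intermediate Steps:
Q(M) = 10 + M (Q(M) = M + 10 = 10 + M)
g(C, P) = 5 + 2*C (g(C, P) = 8 + (-4 - (-2*C - 1)) = 8 + (-4 - (-1 - 2*C)) = 8 + (-4 + (1 + 2*C)) = 8 + (-3 + 2*C) = 5 + 2*C)
√(838 + p(-30, 16))*g(1, Q(-2)) = √(838 + 40)*(5 + 2*1) = √878*(5 + 2) = √878*7 = 7*√878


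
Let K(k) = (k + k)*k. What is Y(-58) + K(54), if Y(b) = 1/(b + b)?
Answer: 676511/116 ≈ 5832.0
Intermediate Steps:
K(k) = 2*k² (K(k) = (2*k)*k = 2*k²)
Y(b) = 1/(2*b)
Y(-58) + K(54) = (½)/(-58) + 2*54² = (½)*(-1/58) + 2*2916 = -1/116 + 5832 = 676511/116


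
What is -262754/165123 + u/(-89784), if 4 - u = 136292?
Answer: -1677194/22878709 ≈ -0.073308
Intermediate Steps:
u = -136288 (u = 4 - 1*136292 = 4 - 136292 = -136288)
-262754/165123 + u/(-89784) = -262754/165123 - 136288/(-89784) = -262754*1/165123 - 136288*(-1/89784) = -262754/165123 + 17036/11223 = -1677194/22878709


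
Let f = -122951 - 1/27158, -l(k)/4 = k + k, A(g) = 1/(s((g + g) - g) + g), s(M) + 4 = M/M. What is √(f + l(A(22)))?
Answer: I*√32736807345818370/516002 ≈ 350.64*I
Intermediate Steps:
s(M) = -3 (s(M) = -4 + M/M = -4 + 1 = -3)
A(g) = 1/(-3 + g)
l(k) = -8*k (l(k) = -4*(k + k) = -8*k)
f = -3339103259/27158 (f = -122951 - 1*1/27158 = -122951 - 1/27158 = -3339103259/27158 ≈ -1.2295e+5)
√(f + l(A(22))) = √(-3339103259/27158 - 8/(-3 + 22)) = √(-3339103259/27158 - 8/19) = √(-63443179185/516002) = I*√32736807345818370/516002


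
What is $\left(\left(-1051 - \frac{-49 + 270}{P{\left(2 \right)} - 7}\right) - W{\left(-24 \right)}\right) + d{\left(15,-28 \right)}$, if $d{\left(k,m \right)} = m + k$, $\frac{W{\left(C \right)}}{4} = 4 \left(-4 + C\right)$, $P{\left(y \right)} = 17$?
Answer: $- \frac{6381}{10} \approx -638.1$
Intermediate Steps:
$W{\left(C \right)} = -64 + 16 C$ ($W{\left(C \right)} = 4 \cdot 4 \left(-4 + C\right) = 4 \left(-16 + 4 C\right) = -64 + 16 C$)
$d{\left(k,m \right)} = k + m$
$\left(\left(-1051 - \frac{-49 + 270}{P{\left(2 \right)} - 7}\right) - W{\left(-24 \right)}\right) + d{\left(15,-28 \right)} = \left(\left(-1051 - \frac{-49 + 270}{17 - 7}\right) - \left(-64 + 16 \left(-24\right)\right)\right) + \left(15 - 28\right) = \left(\left(-1051 - \frac{221}{10}\right) - \left(-64 - 384\right)\right) - 13 = \left(\left(-1051 - 221 \cdot \frac{1}{10}\right) - -448\right) - 13 = \left(\left(-1051 - \frac{221}{10}\right) + 448\right) - 13 = \left(- \frac{10731}{10} + 448\right) - 13 = - \frac{6251}{10} - 13 = - \frac{6381}{10}$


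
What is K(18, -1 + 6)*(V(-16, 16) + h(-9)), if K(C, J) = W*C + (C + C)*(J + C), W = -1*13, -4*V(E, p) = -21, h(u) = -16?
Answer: -12771/2 ≈ -6385.5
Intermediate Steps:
V(E, p) = 21/4 (V(E, p) = -¼*(-21) = 21/4)
W = -13
K(C, J) = -13*C + 2*C*(C + J) (K(C, J) = -13*C + (C + C)*(J + C) = -13*C + (2*C)*(C + J) = -13*C + 2*C*(C + J))
K(18, -1 + 6)*(V(-16, 16) + h(-9)) = (18*(-13 + 2*18 + 2*(-1 + 6)))*(21/4 - 16) = (18*(-13 + 36 + 2*5))*(-43/4) = (18*(-13 + 36 + 10))*(-43/4) = (18*33)*(-43/4) = 594*(-43/4) = -12771/2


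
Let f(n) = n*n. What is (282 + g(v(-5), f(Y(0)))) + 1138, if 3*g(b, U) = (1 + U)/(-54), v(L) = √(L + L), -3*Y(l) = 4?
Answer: 2070335/1458 ≈ 1420.0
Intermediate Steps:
Y(l) = -4/3 (Y(l) = -⅓*4 = -4/3)
v(L) = √2*√L (v(L) = √(2*L) = √2*√L)
f(n) = n²
g(b, U) = -1/162 - U/162 (g(b, U) = ((1 + U)/(-54))/3 = ((1 + U)*(-1/54))/3 = (-1/54 - U/54)/3 = -1/162 - U/162)
(282 + g(v(-5), f(Y(0)))) + 1138 = (282 + (-1/162 - (-4/3)²/162)) + 1138 = (282 + (-1/162 - 1/162*16/9)) + 1138 = (282 + (-1/162 - 8/729)) + 1138 = (282 - 25/1458) + 1138 = 411131/1458 + 1138 = 2070335/1458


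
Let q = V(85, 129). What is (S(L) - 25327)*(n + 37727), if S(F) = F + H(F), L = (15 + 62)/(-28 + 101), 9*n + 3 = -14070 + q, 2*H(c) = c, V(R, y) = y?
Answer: -401301961363/438 ≈ -9.1621e+8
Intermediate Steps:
q = 129
H(c) = c/2
n = -4648/3 (n = -⅓ + (-14070 + 129)/9 = -⅓ + (⅑)*(-13941) = -⅓ - 1549 = -4648/3 ≈ -1549.3)
L = 77/73 ≈ 1.0548
S(F) = 3*F/2 (S(F) = F + F/2 = 3*F/2)
(S(L) - 25327)*(n + 37727) = ((3/2)*(77/73) - 25327)*(-4648/3 + 37727) = (231/146 - 25327)*(108533/3) = -3697511/146*108533/3 = -401301961363/438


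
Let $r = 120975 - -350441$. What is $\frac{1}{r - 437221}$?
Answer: $\frac{1}{34195} \approx 2.9244 \cdot 10^{-5}$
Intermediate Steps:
$r = 471416$ ($r = 120975 + 350441 = 471416$)
$\frac{1}{r - 437221} = \frac{1}{471416 - 437221} = \frac{1}{34195}$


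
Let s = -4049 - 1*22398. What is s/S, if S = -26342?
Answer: 26447/26342 ≈ 1.0040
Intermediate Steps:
s = -26447 (s = -4049 - 22398 = -26447)
s/S = -26447/(-26342) = -26447*(-1/26342) = 26447/26342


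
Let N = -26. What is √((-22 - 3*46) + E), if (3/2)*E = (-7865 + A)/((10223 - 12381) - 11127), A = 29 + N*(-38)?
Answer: 4*I*√15850094370/39855 ≈ 12.636*I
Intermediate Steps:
A = 1017 (A = 29 - 26*(-38) = 29 + 988 = 1017)
E = 13696/39855 (E = 2*((-7865 + 1017)/((10223 - 12381) - 11127))/3 = 2*(-6848/(-2158 - 11127))/3 = 2*(-6848/(-13285))/3 = 2*(-6848*(-1/13285))/3 = (⅔)*(6848/13285) = 13696/39855 ≈ 0.34365)
√((-22 - 3*46) + E) = √((-22 - 3*46) + 13696/39855) = √((-22 - 138) + 13696/39855) = √(-160 + 13696/39855) = √(-6363104/39855) = 4*I*√15850094370/39855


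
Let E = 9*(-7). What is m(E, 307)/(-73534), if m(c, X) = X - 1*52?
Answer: -255/73534 ≈ -0.0034678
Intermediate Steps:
E = -63
m(c, X) = -52 + X (m(c, X) = X - 52 = -52 + X)
m(E, 307)/(-73534) = (-52 + 307)/(-73534) = 255*(-1/73534) = -255/73534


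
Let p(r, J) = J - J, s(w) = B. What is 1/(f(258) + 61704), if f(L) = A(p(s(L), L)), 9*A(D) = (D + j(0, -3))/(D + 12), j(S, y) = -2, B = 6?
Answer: 54/3332015 ≈ 1.6206e-5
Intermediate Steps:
s(w) = 6
p(r, J) = 0
A(D) = (-2 + D)/(9*(12 + D)) (A(D) = ((D - 2)/(D + 12))/9 = ((-2 + D)/(12 + D))/9 = (-2 + D)/(9*(12 + D)))
f(L) = -1/54 (f(L) = (-2 + 0)/(9*(12 + 0)) = (⅑)*(-2)/12 = (⅑)*(1/12)*(-2) = -1/54)
1/(f(258) + 61704) = 1/(-1/54 + 61704) = 1/(3332015/54) = 54/3332015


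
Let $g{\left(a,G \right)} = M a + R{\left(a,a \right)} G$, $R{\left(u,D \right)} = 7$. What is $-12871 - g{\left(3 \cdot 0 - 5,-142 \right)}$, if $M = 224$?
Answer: $-10757$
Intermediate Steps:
$g{\left(a,G \right)} = 7 G + 224 a$ ($g{\left(a,G \right)} = 224 a + 7 G = 7 G + 224 a$)
$-12871 - g{\left(3 \cdot 0 - 5,-142 \right)} = -12871 - \left(7 \left(-142\right) + 224 \left(3 \cdot 0 - 5\right)\right) = -12871 - \left(-994 + 224 \left(0 - 5\right)\right) = -12871 - \left(-994 + 224 \left(-5\right)\right) = -12871 - \left(-994 - 1120\right) = -12871 - -2114 = -12871 + 2114 = -10757$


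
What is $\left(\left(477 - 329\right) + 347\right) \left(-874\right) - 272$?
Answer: $-432902$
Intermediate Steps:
$\left(\left(477 - 329\right) + 347\right) \left(-874\right) - 272 = \left(148 + 347\right) \left(-874\right) - 272 = 495 \left(-874\right) - 272 = -432630 - 272 = -432902$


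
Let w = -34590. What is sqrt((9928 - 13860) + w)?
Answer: I*sqrt(38522) ≈ 196.27*I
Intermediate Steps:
sqrt((9928 - 13860) + w) = sqrt((9928 - 13860) - 34590) = sqrt(-3932 - 34590) = sqrt(-38522) = I*sqrt(38522)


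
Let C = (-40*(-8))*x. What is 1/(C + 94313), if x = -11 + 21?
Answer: 1/97513 ≈ 1.0255e-5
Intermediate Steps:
x = 10
C = 3200 (C = -40*(-8)*10 = 320*10 = 3200)
1/(C + 94313) = 1/(3200 + 94313) = 1/97513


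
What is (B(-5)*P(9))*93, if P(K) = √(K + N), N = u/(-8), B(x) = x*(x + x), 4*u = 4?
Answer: 2325*√142/2 ≈ 13853.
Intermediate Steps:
u = 1 (u = (¼)*4 = 1)
B(x) = 2*x² (B(x) = x*(2*x) = 2*x²)
N = -⅛ (N = 1/(-8) = 1*(-⅛) = -⅛ ≈ -0.12500)
P(K) = √(-⅛ + K) (P(K) = √(K - ⅛) = √(-⅛ + K))
(B(-5)*P(9))*93 = ((2*(-5)²)*(√(-2 + 16*9)/4))*93 = ((2*25)*(√(-2 + 144)/4))*93 = (50*(√142/4))*93 = (25*√142/2)*93 = 2325*√142/2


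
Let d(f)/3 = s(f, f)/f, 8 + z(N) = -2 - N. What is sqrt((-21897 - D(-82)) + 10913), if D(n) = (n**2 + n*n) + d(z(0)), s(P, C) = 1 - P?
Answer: 3*I*sqrt(271430)/10 ≈ 156.3*I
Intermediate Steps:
z(N) = -10 - N (z(N) = -8 + (-2 - N) = -10 - N)
d(f) = 3*(1 - f)/f (d(f) = 3*((1 - f)/f) = 3*(1 - f)/f)
D(n) = -33/10 + 2*n**2 (D(n) = (n**2 + n*n) + (-3 + 3/(-10 - 1*0)) = (n**2 + n**2) + (-3 + 3/(-10 + 0)) = 2*n**2 + (-3 + 3/(-10)) = 2*n**2 + (-3 + 3*(-1/10)) = 2*n**2 + (-3 - 3/10) = 2*n**2 - 33/10 = -33/10 + 2*n**2)
sqrt((-21897 - D(-82)) + 10913) = sqrt((-21897 - (-33/10 + 2*(-82)**2)) + 10913) = sqrt((-21897 - (-33/10 + 2*6724)) + 10913) = sqrt((-21897 - (-33/10 + 13448)) + 10913) = sqrt((-21897 - 1*134447/10) + 10913) = sqrt((-21897 - 134447/10) + 10913) = sqrt(-353417/10 + 10913) = sqrt(-244287/10) = 3*I*sqrt(271430)/10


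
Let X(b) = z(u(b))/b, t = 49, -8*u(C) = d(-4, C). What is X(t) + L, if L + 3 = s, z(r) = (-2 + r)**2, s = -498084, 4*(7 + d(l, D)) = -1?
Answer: -510041063/1024 ≈ -4.9809e+5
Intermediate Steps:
d(l, D) = -29/4 (d(l, D) = -7 + (1/4)*(-1) = -7 - 1/4 = -29/4)
u(C) = 29/32 (u(C) = -1/8*(-29/4) = 29/32)
L = -498087 (L = -3 - 498084 = -498087)
X(b) = 1225/(1024*b) (X(b) = (-2 + 29/32)**2/b = (-35/32)**2/b = 1225/(1024*b))
X(t) + L = (1225/1024)/49 - 498087 = (1225/1024)*(1/49) - 498087 = 25/1024 - 498087 = -510041063/1024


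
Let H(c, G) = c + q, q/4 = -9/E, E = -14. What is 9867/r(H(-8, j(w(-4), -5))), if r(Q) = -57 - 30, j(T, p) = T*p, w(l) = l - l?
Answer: -3289/29 ≈ -113.41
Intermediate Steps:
w(l) = 0
q = 18/7 (q = 4*(-9/(-14)) = 4*(-9*(-1/14)) = 4*(9/14) = 18/7 ≈ 2.5714)
H(c, G) = 18/7 + c (H(c, G) = c + 18/7 = 18/7 + c)
r(Q) = -87
9867/r(H(-8, j(w(-4), -5))) = 9867/(-87) = 9867*(-1/87) = -3289/29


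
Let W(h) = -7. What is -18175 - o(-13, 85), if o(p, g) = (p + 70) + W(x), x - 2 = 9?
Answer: -18225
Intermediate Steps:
x = 11 (x = 2 + 9 = 11)
o(p, g) = 63 + p (o(p, g) = (p + 70) - 7 = (70 + p) - 7 = 63 + p)
-18175 - o(-13, 85) = -18175 - (63 - 13) = -18175 - 1*50 = -18175 - 50 = -18225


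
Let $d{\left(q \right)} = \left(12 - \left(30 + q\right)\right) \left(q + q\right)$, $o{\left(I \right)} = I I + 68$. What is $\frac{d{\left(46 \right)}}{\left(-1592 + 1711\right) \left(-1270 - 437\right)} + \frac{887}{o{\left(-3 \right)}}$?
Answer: $\frac{25804621}{2234463} \approx 11.548$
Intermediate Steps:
$o{\left(I \right)} = 68 + I^{2}$ ($o{\left(I \right)} = I^{2} + 68 = 68 + I^{2}$)
$d{\left(q \right)} = 2 q \left(-18 - q\right)$ ($d{\left(q \right)} = \left(-18 - q\right) 2 q = 2 q \left(-18 - q\right)$)
$\frac{d{\left(46 \right)}}{\left(-1592 + 1711\right) \left(-1270 - 437\right)} + \frac{887}{o{\left(-3 \right)}} = \frac{\left(-2\right) 46 \left(18 + 46\right)}{\left(-1592 + 1711\right) \left(-1270 - 437\right)} + \frac{887}{68 + \left(-3\right)^{2}} = \frac{\left(-2\right) 46 \cdot 64}{119 \left(-1707\right)} + \frac{887}{68 + 9} = - \frac{5888}{-203133} + \frac{887}{77} = \left(-5888\right) \left(- \frac{1}{203133}\right) + 887 \cdot \frac{1}{77} = \frac{5888}{203133} + \frac{887}{77} = \frac{25804621}{2234463}$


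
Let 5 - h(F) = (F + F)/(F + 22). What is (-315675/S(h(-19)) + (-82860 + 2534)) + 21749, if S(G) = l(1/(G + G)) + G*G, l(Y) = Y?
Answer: -771490069/12947 ≈ -59588.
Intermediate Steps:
h(F) = 5 - 2*F/(22 + F) (h(F) = 5 - (F + F)/(F + 22) = 5 - 2*F/(22 + F))
S(G) = G² + 1/(2*G) (S(G) = 1/(G + G) + G*G = 1/(2*G) + G² = G² + 1/(2*G))
(-315675/S(h(-19)) + (-82860 + 2534)) + 21749 = (-315675*(110 + 3*(-19))/((½ + ((110 + 3*(-19))/(22 - 19))³)*(22 - 19)) + (-82860 + 2534)) + 21749 = (-315675*(110 - 57)/(3*(½ + ((110 - 57)/3)³)) - 80326) + 21749 = (-315675*53/(3*(½ + ((⅓)*53)³)) - 80326) + 21749 = (-315675*53/(3*(½ + (53/3)³)) - 80326) + 21749 = (-315675*53/(3*(½ + 148877/27)) - 80326) + 21749 = (-315675/((3/53)*(297781/54)) - 80326) + 21749 = (-315675/297781/954 - 80326) + 21749 = (-315675*954/297781 - 80326) + 21749 = (-13093650/12947 - 80326) + 21749 = -1053074372/12947 + 21749 = -771490069/12947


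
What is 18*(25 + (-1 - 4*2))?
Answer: 288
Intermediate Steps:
18*(25 + (-1 - 4*2)) = 18*(25 + (-1 - 8)) = 18*(25 - 9) = 18*16 = 288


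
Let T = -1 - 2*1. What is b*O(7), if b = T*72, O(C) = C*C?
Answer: -10584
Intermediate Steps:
T = -3 (T = -1 - 2 = -3)
O(C) = C²
b = -216 (b = -3*72 = -216)
b*O(7) = -216*7² = -216*49 = -10584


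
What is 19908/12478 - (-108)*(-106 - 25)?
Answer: -88259418/6239 ≈ -14146.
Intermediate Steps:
19908/12478 - (-108)*(-106 - 25) = 19908*(1/12478) - (-108)*(-131) = 9954/6239 - 1*14148 = 9954/6239 - 14148 = -88259418/6239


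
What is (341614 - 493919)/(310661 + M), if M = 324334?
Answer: -30461/126999 ≈ -0.23985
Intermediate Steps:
(341614 - 493919)/(310661 + M) = (341614 - 493919)/(310661 + 324334) = -152305/634995 = -152305*1/634995 = -30461/126999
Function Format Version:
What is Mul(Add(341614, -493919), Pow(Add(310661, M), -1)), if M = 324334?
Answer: Rational(-30461, 126999) ≈ -0.23985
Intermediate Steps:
Mul(Add(341614, -493919), Pow(Add(310661, M), -1)) = Mul(Add(341614, -493919), Pow(Add(310661, 324334), -1)) = Mul(-152305, Pow(634995, -1)) = Mul(-152305, Rational(1, 634995)) = Rational(-30461, 126999)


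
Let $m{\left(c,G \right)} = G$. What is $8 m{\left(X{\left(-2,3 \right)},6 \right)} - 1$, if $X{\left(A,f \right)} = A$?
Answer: $47$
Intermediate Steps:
$8 m{\left(X{\left(-2,3 \right)},6 \right)} - 1 = 8 \cdot 6 - 1 = 48 - 1 = 47$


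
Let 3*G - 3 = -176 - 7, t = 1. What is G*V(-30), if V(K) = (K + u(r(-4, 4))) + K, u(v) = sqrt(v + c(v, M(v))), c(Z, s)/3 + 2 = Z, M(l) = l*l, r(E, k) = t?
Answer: 3600 - 60*I*sqrt(2) ≈ 3600.0 - 84.853*I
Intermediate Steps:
r(E, k) = 1
M(l) = l**2
c(Z, s) = -6 + 3*Z
u(v) = sqrt(-6 + 4*v) (u(v) = sqrt(v + (-6 + 3*v)) = sqrt(-6 + 4*v))
G = -60 (G = 1 + (-176 - 7)/3 = 1 + (1/3)*(-183) = 1 - 61 = -60)
V(K) = 2*K + I*sqrt(2) (V(K) = (K + sqrt(-6 + 4*1)) + K = (K + sqrt(-6 + 4)) + K = (K + sqrt(-2)) + K = (K + I*sqrt(2)) + K = 2*K + I*sqrt(2))
G*V(-30) = -60*(2*(-30) + I*sqrt(2)) = -60*(-60 + I*sqrt(2)) = 3600 - 60*I*sqrt(2)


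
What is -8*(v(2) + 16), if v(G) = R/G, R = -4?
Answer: -112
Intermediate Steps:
v(G) = -4/G
-8*(v(2) + 16) = -8*(-4/2 + 16) = -8*(-4*½ + 16) = -8*(-2 + 16) = -8*14 = -112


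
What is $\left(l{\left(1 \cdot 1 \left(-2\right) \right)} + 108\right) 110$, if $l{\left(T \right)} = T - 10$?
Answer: $10560$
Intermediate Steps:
$l{\left(T \right)} = -10 + T$ ($l{\left(T \right)} = T - 10 = -10 + T$)
$\left(l{\left(1 \cdot 1 \left(-2\right) \right)} + 108\right) 110 = \left(\left(-10 + 1 \cdot 1 \left(-2\right)\right) + 108\right) 110 = \left(\left(-10 + 1 \left(-2\right)\right) + 108\right) 110 = \left(\left(-10 - 2\right) + 108\right) 110 = \left(-12 + 108\right) 110 = 96 \cdot 110 = 10560$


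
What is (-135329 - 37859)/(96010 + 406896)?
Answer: -86594/251453 ≈ -0.34437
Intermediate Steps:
(-135329 - 37859)/(96010 + 406896) = -173188/502906 = -173188*1/502906 = -86594/251453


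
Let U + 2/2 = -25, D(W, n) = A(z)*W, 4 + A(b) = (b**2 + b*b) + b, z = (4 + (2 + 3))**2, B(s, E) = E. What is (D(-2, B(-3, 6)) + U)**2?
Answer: 698227776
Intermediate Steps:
z = 81 (z = (4 + 5)**2 = 9**2 = 81)
A(b) = -4 + b + 2*b**2 (A(b) = -4 + ((b**2 + b*b) + b) = -4 + ((b**2 + b**2) + b) = -4 + (2*b**2 + b) = -4 + (b + 2*b**2) = -4 + b + 2*b**2)
D(W, n) = 13199*W (D(W, n) = (-4 + 81 + 2*81**2)*W = (-4 + 81 + 2*6561)*W = (-4 + 81 + 13122)*W = 13199*W)
U = -26 (U = -1 - 25 = -26)
(D(-2, B(-3, 6)) + U)**2 = (13199*(-2) - 26)**2 = (-26398 - 26)**2 = (-26424)**2 = 698227776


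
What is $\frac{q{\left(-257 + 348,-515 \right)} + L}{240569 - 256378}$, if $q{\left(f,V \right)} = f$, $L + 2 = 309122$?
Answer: $- \frac{309211}{15809} \approx -19.559$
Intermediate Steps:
$L = 309120$ ($L = -2 + 309122 = 309120$)
$\frac{q{\left(-257 + 348,-515 \right)} + L}{240569 - 256378} = \frac{\left(-257 + 348\right) + 309120}{240569 - 256378} = \frac{91 + 309120}{-15809} = 309211 \left(- \frac{1}{15809}\right) = - \frac{309211}{15809}$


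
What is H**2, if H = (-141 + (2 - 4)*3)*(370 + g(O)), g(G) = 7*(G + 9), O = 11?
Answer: 5620500900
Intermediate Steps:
g(G) = 63 + 7*G (g(G) = 7*(9 + G) = 63 + 7*G)
H = -74970 (H = (-141 + (2 - 4)*3)*(370 + (63 + 7*11)) = (-141 - 2*3)*(370 + (63 + 77)) = (-141 - 6)*(370 + 140) = -147*510 = -74970)
H**2 = (-74970)**2 = 5620500900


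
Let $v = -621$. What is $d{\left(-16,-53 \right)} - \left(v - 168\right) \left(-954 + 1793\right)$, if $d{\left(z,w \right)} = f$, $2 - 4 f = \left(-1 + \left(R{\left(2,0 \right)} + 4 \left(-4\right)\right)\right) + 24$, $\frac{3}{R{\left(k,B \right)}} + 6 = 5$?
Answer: $\frac{1323941}{2} \approx 6.6197 \cdot 10^{5}$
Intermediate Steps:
$R{\left(k,B \right)} = -3$ ($R{\left(k,B \right)} = \frac{3}{-6 + 5} = \frac{3}{-1} = 3 \left(-1\right) = -3$)
$f = - \frac{1}{2}$ ($f = \frac{1}{2} - \frac{\left(-1 + \left(-3 + 4 \left(-4\right)\right)\right) + 24}{4} = \frac{1}{2} - \frac{\left(-1 - 19\right) + 24}{4} = \frac{1}{2} - \frac{-20 + 24}{4} = \frac{1}{2} - 1 = - \frac{1}{2} \approx -0.5$)
$d{\left(z,w \right)} = - \frac{1}{2}$
$d{\left(-16,-53 \right)} - \left(v - 168\right) \left(-954 + 1793\right) = - \frac{1}{2} - \left(-621 - 168\right) \left(-954 + 1793\right) = - \frac{1}{2} - \left(-789\right) 839 = - \frac{1}{2} - -661971 = - \frac{1}{2} + 661971 = \frac{1323941}{2}$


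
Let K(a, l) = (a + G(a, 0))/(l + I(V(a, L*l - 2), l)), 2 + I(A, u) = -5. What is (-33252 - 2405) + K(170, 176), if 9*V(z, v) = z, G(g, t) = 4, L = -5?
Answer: -6025859/169 ≈ -35656.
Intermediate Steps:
V(z, v) = z/9
I(A, u) = -7 (I(A, u) = -2 - 5 = -7)
K(a, l) = (4 + a)/(-7 + l) (K(a, l) = (a + 4)/(l - 7) = (4 + a)/(-7 + l))
(-33252 - 2405) + K(170, 176) = (-33252 - 2405) + (4 + 170)/(-7 + 176) = -35657 + 174/169 = -6025859/169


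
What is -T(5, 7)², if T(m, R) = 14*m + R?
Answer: -5929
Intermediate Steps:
T(m, R) = R + 14*m
-T(5, 7)² = -(7 + 14*5)² = -(7 + 70)² = -1*77² = -1*5929 = -5929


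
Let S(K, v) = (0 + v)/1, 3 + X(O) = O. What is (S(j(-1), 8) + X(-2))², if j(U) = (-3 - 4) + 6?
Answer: 9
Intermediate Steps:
j(U) = -1 (j(U) = -7 + 6 = -1)
X(O) = -3 + O
S(K, v) = v (S(K, v) = v*1 = v)
(S(j(-1), 8) + X(-2))² = (8 + (-3 - 2))² = (8 - 5)² = 3² = 9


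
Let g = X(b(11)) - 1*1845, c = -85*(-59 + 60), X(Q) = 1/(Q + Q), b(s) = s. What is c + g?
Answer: -42459/22 ≈ -1930.0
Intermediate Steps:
X(Q) = 1/(2*Q)
c = -85 (c = -85*1 = -85)
g = -40589/22 (g = (½)/11 - 1*1845 = (½)*(1/11) - 1845 = 1/22 - 1845 = -40589/22 ≈ -1845.0)
c + g = -85 - 40589/22 = -42459/22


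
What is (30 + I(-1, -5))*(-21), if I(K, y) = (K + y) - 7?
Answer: -357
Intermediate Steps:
I(K, y) = -7 + K + y
(30 + I(-1, -5))*(-21) = (30 + (-7 - 1 - 5))*(-21) = (30 - 13)*(-21) = 17*(-21) = -357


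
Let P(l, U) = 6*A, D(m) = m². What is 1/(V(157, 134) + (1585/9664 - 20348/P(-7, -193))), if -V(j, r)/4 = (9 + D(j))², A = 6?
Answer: -86976/211531582989959 ≈ -4.1117e-10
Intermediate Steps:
P(l, U) = 36 (P(l, U) = 6*6 = 36)
V(j, r) = -4*(9 + j²)²
1/(V(157, 134) + (1585/9664 - 20348/P(-7, -193))) = 1/(-4*(9 + 157²)² + (1585/9664 - 20348/36)) = 1/(-4*(9 + 24649)² + (1585*(1/9664) - 20348*1/36)) = 1/(-4*24658² + (1585/9664 - 5087/9)) = 1/(-4*608016964 - 49146503/86976) = 1/(-2432067856 - 49146503/86976) = 1/(-211531582989959/86976) = -86976/211531582989959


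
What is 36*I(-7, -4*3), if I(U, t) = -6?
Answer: -216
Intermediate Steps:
36*I(-7, -4*3) = 36*(-6) = -216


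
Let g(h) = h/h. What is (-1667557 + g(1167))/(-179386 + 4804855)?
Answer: -185284/513941 ≈ -0.36052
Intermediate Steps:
g(h) = 1
(-1667557 + g(1167))/(-179386 + 4804855) = (-1667557 + 1)/(-179386 + 4804855) = -1667556/4625469 = -1667556*1/4625469 = -185284/513941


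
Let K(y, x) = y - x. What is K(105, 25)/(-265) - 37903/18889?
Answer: -2311083/1001117 ≈ -2.3085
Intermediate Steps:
K(105, 25)/(-265) - 37903/18889 = (105 - 1*25)/(-265) - 37903/18889 = (105 - 25)*(-1/265) - 37903*1/18889 = 80*(-1/265) - 37903/18889 = -16/53 - 37903/18889 = -2311083/1001117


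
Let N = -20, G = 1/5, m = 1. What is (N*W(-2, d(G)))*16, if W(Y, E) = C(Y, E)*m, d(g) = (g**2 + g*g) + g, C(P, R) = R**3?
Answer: -21952/3125 ≈ -7.0246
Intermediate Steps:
G = 1/5 ≈ 0.20000
d(g) = g + 2*g**2 (d(g) = (g**2 + g**2) + g = 2*g**2 + g = g + 2*g**2)
W(Y, E) = E**3 (W(Y, E) = E**3*1 = E**3)
(N*W(-2, d(G)))*16 = -20*(1 + 2*(1/5))**3/125*16 = -20*(1 + 2/5)**3/125*16 = -20*((1/5)*(7/5))**3*16 = -20*(7/25)**3*16 = -20*343/15625*16 = -1372/3125*16 = -21952/3125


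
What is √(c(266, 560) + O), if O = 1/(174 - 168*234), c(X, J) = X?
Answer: √407454250566/39138 ≈ 16.310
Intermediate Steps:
O = -1/39138 (O = 1/(174 - 39312) = 1/(-39138) = -1/39138 ≈ -2.5551e-5)
√(c(266, 560) + O) = √(266 - 1/39138) = √(10410707/39138) = √407454250566/39138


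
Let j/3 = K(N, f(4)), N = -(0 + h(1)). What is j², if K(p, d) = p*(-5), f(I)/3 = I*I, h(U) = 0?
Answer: 0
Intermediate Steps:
N = 0 (N = -(0 + 0) = -1*0 = 0)
f(I) = 3*I² (f(I) = 3*(I*I) = 3*I²)
K(p, d) = -5*p
j = 0 (j = 3*(-5*0) = 3*0 = 0)
j² = 0² = 0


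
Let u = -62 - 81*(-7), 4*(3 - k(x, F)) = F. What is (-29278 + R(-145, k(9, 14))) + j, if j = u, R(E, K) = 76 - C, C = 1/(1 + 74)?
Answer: -2152276/75 ≈ -28697.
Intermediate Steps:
k(x, F) = 3 - F/4
C = 1/75 ≈ 0.013333
u = 505 (u = -62 + 567 = 505)
R(E, K) = 5699/75 (R(E, K) = 76 - 1*1/75 = 76 - 1/75 = 5699/75)
j = 505
(-29278 + R(-145, k(9, 14))) + j = (-29278 + 5699/75) + 505 = -2190151/75 + 505 = -2152276/75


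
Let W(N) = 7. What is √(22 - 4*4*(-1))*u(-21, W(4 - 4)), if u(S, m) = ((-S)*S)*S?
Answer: 9261*√38 ≈ 57089.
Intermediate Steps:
u(S, m) = -S³ (u(S, m) = (-S²)*S = -S³)
√(22 - 4*4*(-1))*u(-21, W(4 - 4)) = √(22 - 4*4*(-1))*(-1*(-21)³) = √(22 - 16*(-1))*(-1*(-9261)) = √(22 + 16)*9261 = √38*9261 = 9261*√38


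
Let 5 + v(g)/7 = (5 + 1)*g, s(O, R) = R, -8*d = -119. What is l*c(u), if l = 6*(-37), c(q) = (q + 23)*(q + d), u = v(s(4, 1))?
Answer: -291375/2 ≈ -1.4569e+5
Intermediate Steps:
d = 119/8 (d = -⅛*(-119) = 119/8 ≈ 14.875)
v(g) = -35 + 42*g (v(g) = -35 + 7*((5 + 1)*g) = -35 + 7*(6*g) = -35 + 42*g)
u = 7 (u = -35 + 42*1 = -35 + 42 = 7)
c(q) = (23 + q)*(119/8 + q) (c(q) = (q + 23)*(q + 119/8) = (23 + q)*(119/8 + q))
l = -222
l*c(u) = -222*(2737/8 + 7² + (303/8)*7) = -222*(2737/8 + 49 + 2121/8) = -222*2625/4 = -291375/2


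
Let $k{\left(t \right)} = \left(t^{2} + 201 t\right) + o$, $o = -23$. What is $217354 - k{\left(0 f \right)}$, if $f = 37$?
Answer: $217377$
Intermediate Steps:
$k{\left(t \right)} = -23 + t^{2} + 201 t$ ($k{\left(t \right)} = \left(t^{2} + 201 t\right) - 23 = -23 + t^{2} + 201 t$)
$217354 - k{\left(0 f \right)} = 217354 - \left(-23 + \left(0 \cdot 37\right)^{2} + 201 \cdot 0 \cdot 37\right) = 217354 - \left(-23 + 0^{2} + 201 \cdot 0\right) = 217354 - \left(-23 + 0 + 0\right) = 217354 - -23 = 217354 + 23 = 217377$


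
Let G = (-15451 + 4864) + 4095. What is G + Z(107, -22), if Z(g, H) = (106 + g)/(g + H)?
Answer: -551607/85 ≈ -6489.5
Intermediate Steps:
G = -6492 (G = -10587 + 4095 = -6492)
Z(g, H) = (106 + g)/(H + g)
G + Z(107, -22) = -6492 + (106 + 107)/(-22 + 107) = -6492 + 213/85 = -551607/85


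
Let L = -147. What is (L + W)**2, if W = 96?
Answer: 2601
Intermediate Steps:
(L + W)**2 = (-147 + 96)**2 = (-51)**2 = 2601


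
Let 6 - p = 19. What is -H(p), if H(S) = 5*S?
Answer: 65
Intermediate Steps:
p = -13 (p = 6 - 1*19 = 6 - 19 = -13)
-H(p) = -5*(-13) = -1*(-65) = 65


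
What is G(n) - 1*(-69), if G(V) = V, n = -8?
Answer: 61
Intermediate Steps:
G(n) - 1*(-69) = -8 - 1*(-69) = -8 + 69 = 61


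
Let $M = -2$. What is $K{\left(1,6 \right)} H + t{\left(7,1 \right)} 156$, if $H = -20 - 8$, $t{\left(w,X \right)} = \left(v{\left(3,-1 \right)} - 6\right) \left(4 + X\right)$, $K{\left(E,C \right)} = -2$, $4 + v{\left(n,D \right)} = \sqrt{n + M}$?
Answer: $-6964$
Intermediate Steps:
$v{\left(n,D \right)} = -4 + \sqrt{-2 + n}$ ($v{\left(n,D \right)} = -4 + \sqrt{n - 2} = -4 + \sqrt{-2 + n}$)
$t{\left(w,X \right)} = -36 - 9 X$ ($t{\left(w,X \right)} = \left(\left(-4 + \sqrt{-2 + 3}\right) - 6\right) \left(4 + X\right) = \left(\left(-4 + \sqrt{1}\right) - 6\right) \left(4 + X\right) = \left(\left(-4 + 1\right) - 6\right) \left(4 + X\right) = \left(-3 - 6\right) \left(4 + X\right) = - 9 \left(4 + X\right) = -36 - 9 X$)
$H = -28$ ($H = -20 - 8 = -28$)
$K{\left(1,6 \right)} H + t{\left(7,1 \right)} 156 = \left(-2\right) \left(-28\right) + \left(-36 - 9\right) 156 = 56 + \left(-36 - 9\right) 156 = 56 - 7020 = -6964$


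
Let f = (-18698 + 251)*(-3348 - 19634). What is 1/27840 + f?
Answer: 11802738879361/27840 ≈ 4.2395e+8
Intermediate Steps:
f = 423948954 (f = -18447*(-22982) = 423948954)
1/27840 + f = 1/27840 + 423948954 = 11802738879361/27840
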